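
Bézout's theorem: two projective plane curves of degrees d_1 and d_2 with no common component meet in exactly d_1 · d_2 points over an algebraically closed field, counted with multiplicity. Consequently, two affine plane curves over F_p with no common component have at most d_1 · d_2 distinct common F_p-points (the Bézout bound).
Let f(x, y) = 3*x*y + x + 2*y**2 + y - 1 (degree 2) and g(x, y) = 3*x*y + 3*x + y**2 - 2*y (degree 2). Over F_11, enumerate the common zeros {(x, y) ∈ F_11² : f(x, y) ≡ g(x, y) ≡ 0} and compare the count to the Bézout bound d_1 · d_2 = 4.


Common zeros: ∅; count = 0; Bézout bound = 4.

deg(f) = 2, deg(g) = 2, so Bézout bound = 4.
Scan x ∈ F_11. For each x, list the y ∈ F_11 with f(x, y) ≡ 0 and those with g(x, y) ≡ 0 (mod 11); the common zeros in that column are the intersection.
  x = 0: f ≡ 0 at y ∈ {6, 10}; g ≡ 0 at y ∈ {0, 2}; common: ∅.
  x = 1: f ≡ 0 at y ∈ {0, 9}; g ≡ 0 at y ∈ {5}; common: ∅.
  x = 2: f ≡ 0 at y ∈ ∅; g ≡ 0 at y ∈ {1, 6}; common: ∅.
  x = 3: f ≡ 0 at y ∈ ∅; g ≡ 0 at y ∈ ∅; common: ∅.
  x = 4: f ≡ 0 at y ∈ ∅; g ≡ 0 at y ∈ ∅; common: ∅.
  x = 5: f ≡ 0 at y ∈ {1, 2}; g ≡ 0 at y ∈ ∅; common: ∅.
  x = 6: f ≡ 0 at y ∈ ∅; g ≡ 0 at y ∈ ∅; common: ∅.
  x = 7: f ≡ 0 at y ∈ ∅; g ≡ 0 at y ∈ ∅; common: ∅.
  x = 8: f ≡ 0 at y ∈ ∅; g ≡ 0 at y ∈ {3, 8}; common: ∅.
  x = 9: f ≡ 0 at y ∈ {3, 5}; g ≡ 0 at y ∈ {4}; common: ∅.
  x = 10: f ≡ 0 at y ∈ {4, 8}; g ≡ 0 at y ∈ {7, 9}; common: ∅.
Collecting: common zeros = ∅, so the count is 0.
Comparison with the Bézout bound: 0 ≤ 4 = deg(f)·deg(g), as expected for curves with no common component (the affine F_11-count falls short of the bound because intersections may lie at infinity, over extension fields, or carry multiplicity).


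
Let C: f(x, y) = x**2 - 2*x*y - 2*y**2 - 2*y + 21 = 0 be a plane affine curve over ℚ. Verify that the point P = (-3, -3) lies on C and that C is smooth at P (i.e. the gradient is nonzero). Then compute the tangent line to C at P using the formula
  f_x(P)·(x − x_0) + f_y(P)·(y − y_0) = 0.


Tangent line at P: 16*y + 48 = 0.

Step 1: f(-3, -3) = 0, so P lies on C.
Step 2: partial derivatives
  f_x(x, y) = 2*x - 2*y, f_y(x, y) = -2*x - 4*y - 2.
  f_x(P) = 0, f_y(P) = 16 (gradient nonzero, so P is smooth).
Step 3: tangent line at P: 0·(x − -3) + 16·(y − -3) = 0.
Expanding: 16*y + 48 = 0.


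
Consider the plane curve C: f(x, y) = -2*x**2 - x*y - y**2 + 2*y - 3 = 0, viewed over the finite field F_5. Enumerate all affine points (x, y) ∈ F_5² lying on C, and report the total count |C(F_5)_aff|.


Affine F_5-points: {(1, 0), (1, 1), (2, 2), (2, 3), (4, 0), (4, 3)}; count = 6.

For each of the 25 pairs (x, y) ∈ F_5², evaluate f(x, y) mod 5. Record the zeros.
  x = 0: [0↦2, 1↦3, 2↦2, 3↦4, 4↦4]  zeros at y ∈ ∅
  x = 1: [0↦0, 1↦0, 2↦3, 3↦4, 4↦3]  zeros at y ∈ {0, 1}
  x = 2: [0↦4, 1↦3, 2↦0, 3↦0, 4↦3]  zeros at y ∈ {2, 3}
  x = 3: [0↦4, 1↦2, 2↦3, 3↦2, 4↦4]  zeros at y ∈ ∅
  x = 4: [0↦0, 1↦2, 2↦2, 3↦0, 4↦1]  zeros at y ∈ {0, 3}
Collecting zeros: affine points = {(1, 0), (1, 1), (2, 2), (2, 3), (4, 0), (4, 3)}.
Total count |C(F_5)_aff| = 6.


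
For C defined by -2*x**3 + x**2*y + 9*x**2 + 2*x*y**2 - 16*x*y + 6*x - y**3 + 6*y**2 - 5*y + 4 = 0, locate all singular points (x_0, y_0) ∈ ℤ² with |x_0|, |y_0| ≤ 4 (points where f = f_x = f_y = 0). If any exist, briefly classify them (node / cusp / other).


Singular points: {(2, 3)}; classification: cusp.

Compute partial derivatives:
  f_x = -6*x**2 + 2*x*y + 18*x + 2*y**2 - 16*y + 6.
  f_y = x**2 + 4*x*y - 16*x - 3*y**2 + 12*y - 5.
Scan x_0 ∈ {−4, ..., 4}. For each x_0, f_y(x_0, y) is a polynomial in y; find its integer roots y ∈ {−4, ..., 4}, then test f_x and f at those candidates.
  x = -4: f_y(-4, y) = -3*y**2 - 4*y + 75; no integer root y with |y| ≤ 4.
  x = -3: f_y(-3, y) = 52 - 3*y**2; no integer root y with |y| ≤ 4.
  x = -2: f_y(-2, y) = -3*y**2 + 4*y + 31; no integer root y with |y| ≤ 4.
  x = -1: f_y(-1, y) = -3*y**2 + 8*y + 12; no integer root y with |y| ≤ 4.
  x = 0: f_y(0, y) = -3*y**2 + 12*y - 5; no integer root y with |y| ≤ 4.
  x = 1: f_y(1, y) = -3*y**2 + 16*y - 20; vanishes at y ∈ {2}. (1, 2): f_x = -2 ≠ 0.
  x = 2: f_y(2, y) = -3*y**2 + 20*y - 33; vanishes at y ∈ {3}. (2, 3): f_x = 0, f = 0 — SINGULAR.
  x = 3: f_y(3, y) = -3*y**2 + 24*y - 44; no integer root y with |y| ≤ 4.
  x = 4: f_y(4, y) = -3*y**2 + 28*y - 53; no integer root y with |y| ≤ 4.
Only singular point on the grid: (2, 3).
Classify: substitute x = 2 + u, y = 3 + v and expand: f = -2*u**3 + u**2*v + 2*u*v**2 - v**3 + v**2.
No constant or linear terms (consistent with a singular point). Quadratic part: v**2. Cubic part: -2*u**3 + u**2*v + 2*u*v**2 - v**3.
The quadratic part v**2 is a perfect square, so there is a single (double) tangent line v = 0, i.e. y = 3. Restricting the cubic part to that line (v = 0) leaves -2*u**3 ≠ 0, so f is not divisible by v and the branch is v² ≈ 2*u**3 to lowest order — this is a cusp.
Classification: cusp.


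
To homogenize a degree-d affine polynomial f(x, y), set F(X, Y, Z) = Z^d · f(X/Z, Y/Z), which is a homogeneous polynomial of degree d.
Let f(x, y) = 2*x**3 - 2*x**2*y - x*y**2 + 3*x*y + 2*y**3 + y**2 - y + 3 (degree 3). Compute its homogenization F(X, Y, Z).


F(X, Y, Z) = 2*X**3 - 2*X**2*Y - X*Y**2 + 3*X*Y*Z + 2*Y**3 + Y**2*Z - Y*Z**2 + 3*Z**3

deg(f) = 3.
Substitute x = X/Z, y = Y/Z into f, then multiply by Z^3.
  monomial 2·x^3·y^0 ↦ 2·X^3·Y^0·Z^0.
  monomial -2·x^2·y^1 ↦ -2·X^2·Y^1·Z^0.
  monomial -1·x^1·y^2 ↦ -1·X^1·Y^2·Z^0.
  monomial 3·x^1·y^1 ↦ 3·X^1·Y^1·Z^1.
  monomial 2·x^0·y^3 ↦ 2·X^0·Y^3·Z^0.
  monomial 1·x^0·y^2 ↦ 1·X^0·Y^2·Z^1.
  monomial -1·x^0·y^1 ↦ -1·X^0·Y^1·Z^2.
  monomial 3·x^0·y^0 ↦ 3·X^0·Y^0·Z^3.
Collecting: F(X, Y, Z) = 2*X**3 - 2*X**2*Y - X*Y**2 + 3*X*Y*Z + 2*Y**3 + Y**2*Z - Y*Z**2 + 3*Z**3.


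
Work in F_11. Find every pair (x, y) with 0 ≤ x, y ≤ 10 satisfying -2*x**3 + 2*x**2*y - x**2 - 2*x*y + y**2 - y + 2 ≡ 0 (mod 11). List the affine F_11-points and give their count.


Affine F_11-points: {(0, 5), (0, 7), (1, 4), (1, 8), (2, 3), (2, 5), (7, 1), (7, 4), (8, 5)}; count = 9.

For each of the 121 pairs (x, y) ∈ F_11², evaluate f(x, y) mod 11. Record the zeros.
  x = 0: [0↦2, 1↦2, 2↦4, 3↦8, 4↦3, 5↦0, 6↦10, 7↦0, 8↦3, 9↦8, 10↦4]  zeros at y ∈ {5, 7}
  x = 1: [0↦10, 1↦10, 2↦1, 3↦5, 4↦0, 5↦8, 6↦7, 7↦8, 8↦0, 9↦5, 10↦1]  zeros at y ∈ {4, 8}
  x = 2: [0↦4, 1↦8, 2↦3, 3↦0, 4↦10, 5↦0, 6↦3, 7↦8, 8↦4, 9↦2, 10↦2]  zeros at y ∈ {3, 5}
  x = 3: [0↦5, 1↦6, 2↦9, 3↦3, 4↦10, 5↦8, 6↦8, 7↦10, 8↦3, 9↦9, 10↦6]  zeros at y ∈ ∅
  x = 4: [0↦1, 1↦3, 2↦7, 3↦2, 4↦10, 5↦9, 6↦10, 7↦2, 8↦7, 9↦3, 10↦1]  zeros at y ∈ ∅
  x = 5: [0↦2, 1↦9, 2↦7, 3↦7, 4↦9, 5↦2, 6↦8, 7↦5, 8↦4, 9↦5, 10↦8]  zeros at y ∈ ∅
  x = 6: [0↦7, 1↦1, 2↦8, 3↦6, 4↦6, 5↦8, 6↦1, 7↦7, 8↦4, 9↦3, 10↦4]  zeros at y ∈ ∅
  x = 7: [0↦4, 1↦0, 2↦9, 3↦9, 4↦0, 5↦4, 6↦10, 7↦7, 8↦6, 9↦7, 10↦10]  zeros at y ∈ {1, 4}
  x = 8: [0↦3, 1↦5, 2↦9, 3↦4, 4↦1, 5↦0, 6↦1, 7↦4, 8↦9, 9↦5, 10↦3]  zeros at y ∈ {5}
  x = 9: [0↦3, 1↦4, 2↦7, 3↦1, 4↦8, 5↦6, 6↦6, 7↦8, 8↦1, 9↦7, 10↦4]  zeros at y ∈ ∅
  x = 10: [0↦3, 1↦7, 2↦2, 3↦10, 4↦9, 5↦10, 6↦2, 7↦7, 8↦3, 9↦1, 10↦1]  zeros at y ∈ ∅
Collecting zeros: affine points = {(0, 5), (0, 7), (1, 4), (1, 8), (2, 3), (2, 5), (7, 1), (7, 4), (8, 5)}.
Total count |C(F_11)_aff| = 9.


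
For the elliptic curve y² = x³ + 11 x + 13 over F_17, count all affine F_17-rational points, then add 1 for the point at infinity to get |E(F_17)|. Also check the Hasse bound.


Affine points = {(0, 8), (0, 9), (1, 5), (1, 12), (2, 3), (2, 14), (4, 6), (4, 11), (7, 5), (7, 12), (8, 1), (8, 16), (9, 5), (9, 12), (10, 1), (10, 16), (14, 2), (14, 15), (15, 0), (16, 1), (16, 16)}; affine count = 21; |E(F_17)| = 22.

Discriminant check: Δ ∝ 4a³ + 27b² = 4·11³ + 27·13² = 4·1331 + 27·169 ≡ 10 (mod 17). Nonzero ⇒ E is nonsingular.
For each x ∈ F_17, compute rhs = x³ + 11·x + 13 mod 17, then count y ∈ F_17 with y² ≡ rhs.
  x = 0: rhs = 13, matching y values: 8, 9 (2 points).
  x = 1: rhs = 8, matching y values: 5, 12 (2 points).
  x = 2: rhs = 9, matching y values: 3, 14 (2 points).
  x = 3: rhs = 5, matching y values: none (0 points).
  x = 4: rhs = 2, matching y values: 6, 11 (2 points).
  x = 5: rhs = 6, matching y values: none (0 points).
  x = 6: rhs = 6, matching y values: none (0 points).
  x = 7: rhs = 8, matching y values: 5, 12 (2 points).
  x = 8: rhs = 1, matching y values: 1, 16 (2 points).
  x = 9: rhs = 8, matching y values: 5, 12 (2 points).
  x = 10: rhs = 1, matching y values: 1, 16 (2 points).
  x = 11: rhs = 3, matching y values: none (0 points).
  x = 12: rhs = 3, matching y values: none (0 points).
  x = 13: rhs = 7, matching y values: none (0 points).
  x = 14: rhs = 4, matching y values: 2, 15 (2 points).
  x = 15: rhs = 0, matching y values: 0 (1 points).
  x = 16: rhs = 1, matching y values: 1, 16 (2 points).
Total affine count: 21.
Full point count |E(F_17)| = 21 + 1 = 22.
Hasse bound: |22 − (17+1)| = |4| = 4 ≤ 2√17 ≈ 8.2462 ✓.


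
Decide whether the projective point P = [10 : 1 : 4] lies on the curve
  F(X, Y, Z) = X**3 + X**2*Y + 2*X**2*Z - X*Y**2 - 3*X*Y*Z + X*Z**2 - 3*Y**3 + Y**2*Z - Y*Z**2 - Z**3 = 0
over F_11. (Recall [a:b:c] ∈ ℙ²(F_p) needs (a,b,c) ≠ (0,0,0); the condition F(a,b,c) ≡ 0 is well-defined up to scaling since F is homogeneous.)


F(10,1,4) ≡ 3 (mod 11); P is NOT on the curve.

Evaluate F(10, 1, 4) term-by-term (mod 11).
  X**3 ↦ 1·1000·1·1 = 1000
  X**2*Y ↦ 1·100·1·1 = 100
  2*X**2*Z ↦ 2·100·1·4 = 800
  -X*Y**2 ↦ -1·10·1·1 = -10
  -3*X*Y*Z ↦ -3·10·1·4 = -120
  X*Z**2 ↦ 1·10·1·16 = 160
  -3*Y**3 ↦ -3·1·1·1 = -3
  Y**2*Z ↦ 1·1·1·4 = 4
  -Y*Z**2 ↦ -1·1·1·16 = -16
  -Z**3 ↦ -1·1·1·64 = -64
Sum: F(10, 1, 4) = (1000) + (100) + (800) + (-10) + (-120) + (160) + (-3) + (4) + (-16) + (-64) = 1851.
Reducing mod 11: 1851 ≡ 3 (mod 11).
Since F(a, b, c) ≡ 3 ≠ 0 (mod 11), P does NOT lie on the curve.


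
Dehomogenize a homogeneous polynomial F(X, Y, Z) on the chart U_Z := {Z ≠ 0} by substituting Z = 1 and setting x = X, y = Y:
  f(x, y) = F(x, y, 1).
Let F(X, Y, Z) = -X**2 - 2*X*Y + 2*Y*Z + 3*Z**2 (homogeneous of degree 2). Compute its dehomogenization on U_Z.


f(x, y) = -x**2 - 2*x*y + 2*y + 3

On U_Z we set Z = 1. Each monomial c·X^i·Y^j·Z^k in F becomes c·x^i·y^j·1^k = c·x^i·y^j.
Substituting Z = 1: F(X, Y, 1) = -x**2 - 2*x*y + 2*y + 3.
Note: deg(f) ≤ deg(F) = 2; strict inequality happens when F is divisible by Z (lost terms).


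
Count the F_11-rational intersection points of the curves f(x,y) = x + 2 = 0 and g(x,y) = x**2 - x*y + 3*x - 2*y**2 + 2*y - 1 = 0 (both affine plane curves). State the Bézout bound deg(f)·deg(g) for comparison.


Common zeros: {(9, 5), (9, 8)}; count = 2; Bézout bound = 2.

deg(f) = 1, deg(g) = 2, so Bézout bound = 2.
Scan x ∈ F_11. For each x, list the y ∈ F_11 with f(x, y) ≡ 0 and those with g(x, y) ≡ 0 (mod 11); the common zeros in that column are the intersection.
  x = 0: f ≡ 0 at y ∈ ∅; g ≡ 0 at y ∈ ∅; common: ∅.
  x = 1: f ≡ 0 at y ∈ ∅; g ≡ 0 at y ∈ {7, 10}; common: ∅.
  x = 2: f ≡ 0 at y ∈ ∅; g ≡ 0 at y ∈ ∅; common: ∅.
  x = 3: f ≡ 0 at y ∈ ∅; g ≡ 0 at y ∈ {7, 9}; common: ∅.
  x = 4: f ≡ 0 at y ∈ ∅; g ≡ 0 at y ∈ {5}; common: ∅.
  x = 5: f ≡ 0 at y ∈ ∅; g ≡ 0 at y ∈ ∅; common: ∅.
  x = 6: f ≡ 0 at y ∈ ∅; g ≡ 0 at y ∈ {10}; common: ∅.
  x = 7: f ≡ 0 at y ∈ ∅; g ≡ 0 at y ∈ {6, 8}; common: ∅.
  x = 8: f ≡ 0 at y ∈ ∅; g ≡ 0 at y ∈ ∅; common: ∅.
  x = 9: f ≡ 0 at y ∈ {0, 1, 2, 3, 4, 5, 6, 7, 8, 9, 10}; g ≡ 0 at y ∈ {5, 8}; common: {5, 8}.
  x = 10: f ≡ 0 at y ∈ ∅; g ≡ 0 at y ∈ ∅; common: ∅.
Collecting: common zeros = {(9, 5), (9, 8)}, so the count is 2.
Comparison with the Bézout bound: 2 ≤ 2 = deg(f)·deg(g), as expected for curves with no common component (the bound is attained).


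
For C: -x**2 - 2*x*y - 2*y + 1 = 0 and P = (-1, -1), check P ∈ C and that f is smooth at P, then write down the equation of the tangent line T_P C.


Tangent line at P: 4*x + 4 = 0.

Step 1: f(-1, -1) = 0, so P lies on C.
Step 2: partial derivatives
  f_x(x, y) = -2*x - 2*y, f_y(x, y) = -2*x - 2.
  f_x(P) = 4, f_y(P) = 0 (gradient nonzero, so P is smooth).
Step 3: tangent line at P: 4·(x − -1) + 0·(y − -1) = 0.
Expanding: 4*x + 4 = 0.


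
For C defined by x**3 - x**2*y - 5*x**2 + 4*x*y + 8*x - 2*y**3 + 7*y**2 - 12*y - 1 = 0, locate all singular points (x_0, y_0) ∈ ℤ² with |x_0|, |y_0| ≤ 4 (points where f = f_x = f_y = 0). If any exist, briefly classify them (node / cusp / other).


Singular points: {(2, 1)}; classification: cusp.

Compute partial derivatives:
  f_x = 3*x**2 - 2*x*y - 10*x + 4*y + 8.
  f_y = -x**2 + 4*x - 6*y**2 + 14*y - 12.
Scan x_0 ∈ {−4, ..., 4}. For each x_0, f_y(x_0, y) is a polynomial in y; find its integer roots y ∈ {−4, ..., 4}, then test f_x and f at those candidates.
  x = -4: f_y(-4, y) = -6*y**2 + 14*y - 44; no integer root y with |y| ≤ 4.
  x = -3: f_y(-3, y) = -6*y**2 + 14*y - 33; no integer root y with |y| ≤ 4.
  x = -2: f_y(-2, y) = -6*y**2 + 14*y - 24; no integer root y with |y| ≤ 4.
  x = -1: f_y(-1, y) = -6*y**2 + 14*y - 17; no integer root y with |y| ≤ 4.
  x = 0: f_y(0, y) = -6*y**2 + 14*y - 12; no integer root y with |y| ≤ 4.
  x = 1: f_y(1, y) = -6*y**2 + 14*y - 9; no integer root y with |y| ≤ 4.
  x = 2: f_y(2, y) = -6*y**2 + 14*y - 8; vanishes at y ∈ {1}. (2, 1): f_x = 0, f = 0 — SINGULAR.
  x = 3: f_y(3, y) = -6*y**2 + 14*y - 9; no integer root y with |y| ≤ 4.
  x = 4: f_y(4, y) = -6*y**2 + 14*y - 12; no integer root y with |y| ≤ 4.
Only singular point on the grid: (2, 1).
Classify: substitute x = 2 + u, y = 1 + v and expand: f = u**3 - u**2*v - 2*v**3 + v**2.
No constant or linear terms (consistent with a singular point). Quadratic part: v**2. Cubic part: u**3 - u**2*v - 2*v**3.
The quadratic part v**2 is a perfect square, so there is a single (double) tangent line v = 0, i.e. y = 1. Restricting the cubic part to that line (v = 0) leaves u**3 ≠ 0, so f is not divisible by v and the branch is v² ≈ -u**3 to lowest order — this is a cusp.
Classification: cusp.


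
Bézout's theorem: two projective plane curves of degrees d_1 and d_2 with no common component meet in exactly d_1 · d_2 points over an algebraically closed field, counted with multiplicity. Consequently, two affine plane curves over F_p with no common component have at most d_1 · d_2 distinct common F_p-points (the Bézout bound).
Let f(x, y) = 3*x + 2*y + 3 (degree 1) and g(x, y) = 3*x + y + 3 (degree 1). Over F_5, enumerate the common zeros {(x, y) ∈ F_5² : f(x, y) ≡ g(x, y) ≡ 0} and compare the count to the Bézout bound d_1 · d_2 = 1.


Common zeros: {(4, 0)}; count = 1; Bézout bound = 1.

deg(f) = 1, deg(g) = 1, so Bézout bound = 1.
Scan x ∈ F_5. For each x, list the y ∈ F_5 with f(x, y) ≡ 0 and those with g(x, y) ≡ 0 (mod 5); the common zeros in that column are the intersection.
  x = 0: f ≡ 0 at y ∈ {1}; g ≡ 0 at y ∈ {2}; common: ∅.
  x = 1: f ≡ 0 at y ∈ {2}; g ≡ 0 at y ∈ {4}; common: ∅.
  x = 2: f ≡ 0 at y ∈ {3}; g ≡ 0 at y ∈ {1}; common: ∅.
  x = 3: f ≡ 0 at y ∈ {4}; g ≡ 0 at y ∈ {3}; common: ∅.
  x = 4: f ≡ 0 at y ∈ {0}; g ≡ 0 at y ∈ {0}; common: {0}.
Collecting: common zeros = {(4, 0)}, so the count is 1.
Comparison with the Bézout bound: 1 ≤ 1 = deg(f)·deg(g), as expected for curves with no common component (the bound is attained).


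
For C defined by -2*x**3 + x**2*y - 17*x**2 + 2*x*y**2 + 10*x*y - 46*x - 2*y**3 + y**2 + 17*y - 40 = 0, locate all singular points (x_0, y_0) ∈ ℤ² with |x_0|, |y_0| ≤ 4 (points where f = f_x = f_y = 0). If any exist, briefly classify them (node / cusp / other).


Singular points: {(-3, -1)}; classification: cusp.

Compute partial derivatives:
  f_x = -6*x**2 + 2*x*y - 34*x + 2*y**2 + 10*y - 46.
  f_y = x**2 + 4*x*y + 10*x - 6*y**2 + 2*y + 17.
Scan x_0 ∈ {−4, ..., 4}. For each x_0, f_y(x_0, y) is a polynomial in y; find its integer roots y ∈ {−4, ..., 4}, then test f_x and f at those candidates.
  x = -4: f_y(-4, y) = -6*y**2 - 14*y - 7; no integer root y with |y| ≤ 4.
  x = -3: f_y(-3, y) = -6*y**2 - 10*y - 4; vanishes at y ∈ {-1}. (-3, -1): f_x = 0, f = 0 — SINGULAR.
  x = -2: f_y(-2, y) = -6*y**2 - 6*y + 1; no integer root y with |y| ≤ 4.
  x = -1: f_y(-1, y) = -6*y**2 - 2*y + 8; vanishes at y ∈ {1}. (-1, 1): f_x = -8 ≠ 0.
  x = 0: f_y(0, y) = -6*y**2 + 2*y + 17; no integer root y with |y| ≤ 4.
  x = 1: f_y(1, y) = -6*y**2 + 6*y + 28; no integer root y with |y| ≤ 4.
  x = 2: f_y(2, y) = -6*y**2 + 10*y + 41; no integer root y with |y| ≤ 4.
  x = 3: f_y(3, y) = -6*y**2 + 14*y + 56; no integer root y with |y| ≤ 4.
  x = 4: f_y(4, y) = -6*y**2 + 18*y + 73; no integer root y with |y| ≤ 4.
Only singular point on the grid: (-3, -1).
Classify: substitute x = -3 + u, y = -1 + v and expand: f = -2*u**3 + u**2*v + 2*u*v**2 - 2*v**3 + v**2.
No constant or linear terms (consistent with a singular point). Quadratic part: v**2. Cubic part: -2*u**3 + u**2*v + 2*u*v**2 - 2*v**3.
The quadratic part v**2 is a perfect square, so there is a single (double) tangent line v = 0, i.e. y = -1. Restricting the cubic part to that line (v = 0) leaves -2*u**3 ≠ 0, so f is not divisible by v and the branch is v² ≈ 2*u**3 to lowest order — this is a cusp.
Classification: cusp.


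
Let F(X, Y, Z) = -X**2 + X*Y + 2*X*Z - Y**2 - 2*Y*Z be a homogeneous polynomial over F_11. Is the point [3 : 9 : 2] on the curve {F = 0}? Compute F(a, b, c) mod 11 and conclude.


F(3,9,2) ≡ 1 (mod 11); P is NOT on the curve.

Evaluate F(3, 9, 2) term-by-term (mod 11).
  -X**2 ↦ -1·9·1·1 = -9
  X*Y ↦ 1·3·9·1 = 27
  2*X*Z ↦ 2·3·1·2 = 12
  -Y**2 ↦ -1·1·81·1 = -81
  -2*Y*Z ↦ -2·1·9·2 = -36
Sum: F(3, 9, 2) = (-9) + (27) + (12) + (-81) + (-36) = -87.
Reducing mod 11: -87 ≡ 1 (mod 11).
Since F(a, b, c) ≡ 1 ≠ 0 (mod 11), P does NOT lie on the curve.


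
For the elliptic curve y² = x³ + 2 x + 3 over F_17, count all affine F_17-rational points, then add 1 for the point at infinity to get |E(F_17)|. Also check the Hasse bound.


Affine points = {(2, 7), (2, 10), (3, 6), (3, 11), (5, 6), (5, 11), (8, 2), (8, 15), (9, 6), (9, 11), (11, 8), (11, 9), (12, 2), (12, 15), (13, 4), (13, 13), (14, 2), (14, 15), (15, 5), (15, 12), (16, 0)}; affine count = 21; |E(F_17)| = 22.

Discriminant check: Δ ∝ 4a³ + 27b² = 4·2³ + 27·3² = 4·8 + 27·9 ≡ 3 (mod 17). Nonzero ⇒ E is nonsingular.
For each x ∈ F_17, compute rhs = x³ + 2·x + 3 mod 17, then count y ∈ F_17 with y² ≡ rhs.
  x = 0: rhs = 3, matching y values: none (0 points).
  x = 1: rhs = 6, matching y values: none (0 points).
  x = 2: rhs = 15, matching y values: 7, 10 (2 points).
  x = 3: rhs = 2, matching y values: 6, 11 (2 points).
  x = 4: rhs = 7, matching y values: none (0 points).
  x = 5: rhs = 2, matching y values: 6, 11 (2 points).
  x = 6: rhs = 10, matching y values: none (0 points).
  x = 7: rhs = 3, matching y values: none (0 points).
  x = 8: rhs = 4, matching y values: 2, 15 (2 points).
  x = 9: rhs = 2, matching y values: 6, 11 (2 points).
  x = 10: rhs = 3, matching y values: none (0 points).
  x = 11: rhs = 13, matching y values: 8, 9 (2 points).
  x = 12: rhs = 4, matching y values: 2, 15 (2 points).
  x = 13: rhs = 16, matching y values: 4, 13 (2 points).
  x = 14: rhs = 4, matching y values: 2, 15 (2 points).
  x = 15: rhs = 8, matching y values: 5, 12 (2 points).
  x = 16: rhs = 0, matching y values: 0 (1 points).
Total affine count: 21.
Full point count |E(F_17)| = 21 + 1 = 22.
Hasse bound: |22 − (17+1)| = |4| = 4 ≤ 2√17 ≈ 8.2462 ✓.


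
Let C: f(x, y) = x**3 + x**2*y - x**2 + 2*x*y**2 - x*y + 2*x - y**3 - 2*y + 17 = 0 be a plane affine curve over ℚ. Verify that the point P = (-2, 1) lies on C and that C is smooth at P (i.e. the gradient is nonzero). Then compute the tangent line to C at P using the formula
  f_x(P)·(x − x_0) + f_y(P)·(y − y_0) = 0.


Tangent line at P: 15*x - 7*y + 37 = 0.

Step 1: f(-2, 1) = 0, so P lies on C.
Step 2: partial derivatives
  f_x(x, y) = 3*x**2 + 2*x*y - 2*x + 2*y**2 - y + 2, f_y(x, y) = x**2 + 4*x*y - x - 3*y**2 - 2.
  f_x(P) = 15, f_y(P) = -7 (gradient nonzero, so P is smooth).
Step 3: tangent line at P: 15·(x − -2) + -7·(y − 1) = 0.
Expanding: 15*x - 7*y + 37 = 0.


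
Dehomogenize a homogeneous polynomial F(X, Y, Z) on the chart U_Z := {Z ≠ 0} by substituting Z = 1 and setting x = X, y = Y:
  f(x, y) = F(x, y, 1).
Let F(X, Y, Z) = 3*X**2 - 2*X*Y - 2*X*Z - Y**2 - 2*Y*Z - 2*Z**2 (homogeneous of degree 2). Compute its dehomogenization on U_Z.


f(x, y) = 3*x**2 - 2*x*y - 2*x - y**2 - 2*y - 2

On U_Z we set Z = 1. Each monomial c·X^i·Y^j·Z^k in F becomes c·x^i·y^j·1^k = c·x^i·y^j.
Substituting Z = 1: F(X, Y, 1) = 3*x**2 - 2*x*y - 2*x - y**2 - 2*y - 2.
Note: deg(f) ≤ deg(F) = 2; strict inequality happens when F is divisible by Z (lost terms).


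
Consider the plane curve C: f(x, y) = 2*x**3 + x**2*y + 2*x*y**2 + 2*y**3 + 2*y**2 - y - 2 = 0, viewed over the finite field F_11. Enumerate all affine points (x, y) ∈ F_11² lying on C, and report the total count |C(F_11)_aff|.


Affine F_11-points: {(0, 4), (1, 0), (1, 9), (2, 5), (5, 1), (6, 2), (6, 3), (6, 10), (7, 6), (9, 8), (10, 7)}; count = 11.

For each of the 121 pairs (x, y) ∈ F_11², evaluate f(x, y) mod 11. Record the zeros.
  x = 0: [0↦9, 1↦1, 2↦9, 3↦1, 4↦0, 5↦7, 6↦1, 7↦5, 8↦9, 9↦3, 10↦10]  zeros at y ∈ {4}
  x = 1: [0↦0, 1↦6, 2↦10, 3↦2, 4↦5, 5↦9, 6↦4, 7↦2, 8↦4, 9↦0, 10↦2]  zeros at y ∈ {0, 9}
  x = 2: [0↦3, 1↦3, 2↦5, 3↦10, 4↦8, 5↦0, 6↦9, 7↦3, 8↦5, 9↦5, 10↦4]  zeros at y ∈ {5}
  x = 3: [0↦8, 1↦4, 2↦6, 3↦4, 4↦10, 5↦3, 6↦6, 7↦9, 8↦2, 9↦8, 10↦6]  zeros at y ∈ ∅
  x = 4: [0↦5, 1↦10, 2↦3, 3↦7, 4↦1, 5↦8, 6↦7, 7↦10, 8↦7, 9↦10, 10↦9]  zeros at y ∈ ∅
  x = 5: [0↦6, 1↦0, 2↦8, 3↦9, 4↦4, 5↦5, 6↦2, 7↦7, 8↦10, 9↦1, 10↦3]  zeros at y ∈ {1}
  x = 6: [0↦1, 1↦8, 2↦0, 3↦0, 4↦9, 5↦6, 6↦3, 7↦1, 8↦1, 9↦4, 10↦0]  zeros at y ∈ {2, 3, 10}
  x = 7: [0↦2, 1↦2, 2↦2, 3↦3, 4↦6, 5↦1, 6↦0, 7↦4, 8↦3, 9↦9, 10↦1]  zeros at y ∈ {6}
  x = 8: [0↦10, 1↦5, 2↦4, 3↦8, 4↦7, 5↦2, 6↦5, 7↦6, 8↦6, 9↦6, 10↦7]  zeros at y ∈ ∅
  x = 9: [0↦4, 1↦7, 2↦7, 3↦5, 4↦2, 5↦10, 6↦8, 7↦8, 8↦0, 9↦7, 10↦8]  zeros at y ∈ {8}
  x = 10: [0↦7, 1↦9, 2↦1, 3↦6, 4↦3, 5↦4, 6↦10, 7↦0, 8↦8, 9↦2, 10↦5]  zeros at y ∈ {7}
Collecting zeros: affine points = {(0, 4), (1, 0), (1, 9), (2, 5), (5, 1), (6, 2), (6, 3), (6, 10), (7, 6), (9, 8), (10, 7)}.
Total count |C(F_11)_aff| = 11.


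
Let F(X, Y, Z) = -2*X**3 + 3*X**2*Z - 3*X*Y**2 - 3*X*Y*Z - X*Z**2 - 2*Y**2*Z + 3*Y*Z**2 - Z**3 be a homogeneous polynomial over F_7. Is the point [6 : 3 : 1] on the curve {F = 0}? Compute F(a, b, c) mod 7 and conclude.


F(6,3,1) ≡ 4 (mod 7); P is NOT on the curve.

Evaluate F(6, 3, 1) term-by-term (mod 7).
  -2*X**3 ↦ -2·216·1·1 = -432
  3*X**2*Z ↦ 3·36·1·1 = 108
  -3*X*Y**2 ↦ -3·6·9·1 = -162
  -3*X*Y*Z ↦ -3·6·3·1 = -54
  -X*Z**2 ↦ -1·6·1·1 = -6
  -2*Y**2*Z ↦ -2·1·9·1 = -18
  3*Y*Z**2 ↦ 3·1·3·1 = 9
  -Z**3 ↦ -1·1·1·1 = -1
Sum: F(6, 3, 1) = (-432) + (108) + (-162) + (-54) + (-6) + (-18) + (9) + (-1) = -556.
Reducing mod 7: -556 ≡ 4 (mod 7).
Since F(a, b, c) ≡ 4 ≠ 0 (mod 7), P does NOT lie on the curve.


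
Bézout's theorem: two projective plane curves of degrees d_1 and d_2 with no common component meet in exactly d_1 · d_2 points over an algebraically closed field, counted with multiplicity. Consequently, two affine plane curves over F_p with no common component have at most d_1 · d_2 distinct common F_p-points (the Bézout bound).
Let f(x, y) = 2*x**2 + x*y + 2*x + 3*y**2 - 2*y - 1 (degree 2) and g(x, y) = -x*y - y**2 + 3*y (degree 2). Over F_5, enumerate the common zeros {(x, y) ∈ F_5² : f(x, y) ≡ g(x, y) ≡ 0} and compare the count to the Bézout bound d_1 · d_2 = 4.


Common zeros: {(0, 3), (4, 4)}; count = 2; Bézout bound = 4.

deg(f) = 2, deg(g) = 2, so Bézout bound = 4.
Scan x ∈ F_5. For each x, list the y ∈ F_5 with f(x, y) ≡ 0 and those with g(x, y) ≡ 0 (mod 5); the common zeros in that column are the intersection.
  x = 0: f ≡ 0 at y ∈ {1, 3}; g ≡ 0 at y ∈ {0, 3}; common: {3}.
  x = 1: f ≡ 0 at y ∈ {1}; g ≡ 0 at y ∈ {0, 2}; common: ∅.
  x = 2: f ≡ 0 at y ∈ ∅; g ≡ 0 at y ∈ {0, 1}; common: ∅.
  x = 3: f ≡ 0 at y ∈ {4}; g ≡ 0 at y ∈ {0}; common: ∅.
  x = 4: f ≡ 0 at y ∈ {2, 4}; g ≡ 0 at y ∈ {0, 4}; common: {4}.
Collecting: common zeros = {(0, 3), (4, 4)}, so the count is 2.
Comparison with the Bézout bound: 2 ≤ 4 = deg(f)·deg(g), as expected for curves with no common component (the affine F_5-count falls short of the bound because intersections may lie at infinity, over extension fields, or carry multiplicity).


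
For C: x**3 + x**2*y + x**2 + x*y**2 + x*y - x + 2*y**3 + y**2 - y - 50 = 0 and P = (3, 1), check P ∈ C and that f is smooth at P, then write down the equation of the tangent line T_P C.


Tangent line at P: 40*x + 25*y - 145 = 0.

Step 1: f(3, 1) = 0, so P lies on C.
Step 2: partial derivatives
  f_x(x, y) = 3*x**2 + 2*x*y + 2*x + y**2 + y - 1, f_y(x, y) = x**2 + 2*x*y + x + 6*y**2 + 2*y - 1.
  f_x(P) = 40, f_y(P) = 25 (gradient nonzero, so P is smooth).
Step 3: tangent line at P: 40·(x − 3) + 25·(y − 1) = 0.
Expanding: 40*x + 25*y - 145 = 0.


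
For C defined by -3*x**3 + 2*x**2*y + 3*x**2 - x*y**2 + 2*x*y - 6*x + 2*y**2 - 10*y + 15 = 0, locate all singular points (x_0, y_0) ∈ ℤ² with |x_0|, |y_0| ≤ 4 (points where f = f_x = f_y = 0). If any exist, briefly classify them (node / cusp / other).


Singular points: {(1, 3)}; classification: cusp.

Compute partial derivatives:
  f_x = -9*x**2 + 4*x*y + 6*x - y**2 + 2*y - 6.
  f_y = 2*x**2 - 2*x*y + 2*x + 4*y - 10.
Scan x_0 ∈ {−4, ..., 4}. For each x_0, f_y(x_0, y) is a polynomial in y; find its integer roots y ∈ {−4, ..., 4}, then test f_x and f at those candidates.
  x = -4: f_y(-4, y) = 12*y + 14; no integer root y with |y| ≤ 4.
  x = -3: f_y(-3, y) = 10*y + 2; no integer root y with |y| ≤ 4.
  x = -2: f_y(-2, y) = 8*y - 6; no integer root y with |y| ≤ 4.
  x = -1: f_y(-1, y) = 6*y - 10; no integer root y with |y| ≤ 4.
  x = 0: f_y(0, y) = 4*y - 10; no integer root y with |y| ≤ 4.
  x = 1: f_y(1, y) = 2*y - 6; vanishes at y ∈ {3}. (1, 3): f_x = 0, f = 0 — SINGULAR.
  x = 2: f_y(2, y) = 2; no integer root y with |y| ≤ 4.
  x = 3: f_y(3, y) = 14 - 2*y; no integer root y with |y| ≤ 4.
  x = 4: f_y(4, y) = 30 - 4*y; no integer root y with |y| ≤ 4.
Only singular point on the grid: (1, 3).
Classify: substitute x = 1 + u, y = 3 + v and expand: f = -3*u**3 + 2*u**2*v - u*v**2 + v**2.
No constant or linear terms (consistent with a singular point). Quadratic part: v**2. Cubic part: -3*u**3 + 2*u**2*v - u*v**2.
The quadratic part v**2 is a perfect square, so there is a single (double) tangent line v = 0, i.e. y = 3. Restricting the cubic part to that line (v = 0) leaves -3*u**3 ≠ 0, so f is not divisible by v and the branch is v² ≈ 3*u**3 to lowest order — this is a cusp.
Classification: cusp.


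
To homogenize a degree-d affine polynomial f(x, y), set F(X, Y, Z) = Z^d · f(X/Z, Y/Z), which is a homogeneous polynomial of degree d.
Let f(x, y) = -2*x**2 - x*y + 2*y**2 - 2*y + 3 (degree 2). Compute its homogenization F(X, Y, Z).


F(X, Y, Z) = -2*X**2 - X*Y + 2*Y**2 - 2*Y*Z + 3*Z**2

deg(f) = 2.
Substitute x = X/Z, y = Y/Z into f, then multiply by Z^2.
  monomial -2·x^2·y^0 ↦ -2·X^2·Y^0·Z^0.
  monomial -1·x^1·y^1 ↦ -1·X^1·Y^1·Z^0.
  monomial 2·x^0·y^2 ↦ 2·X^0·Y^2·Z^0.
  monomial -2·x^0·y^1 ↦ -2·X^0·Y^1·Z^1.
  monomial 3·x^0·y^0 ↦ 3·X^0·Y^0·Z^2.
Collecting: F(X, Y, Z) = -2*X**2 - X*Y + 2*Y**2 - 2*Y*Z + 3*Z**2.


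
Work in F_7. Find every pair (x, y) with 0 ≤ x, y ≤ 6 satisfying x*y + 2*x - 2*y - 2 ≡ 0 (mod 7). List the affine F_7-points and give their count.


Affine F_7-points: {(0, 6), (1, 0), (3, 3), (4, 4), (5, 2), (6, 1)}; count = 6.

For each of the 49 pairs (x, y) ∈ F_7², evaluate f(x, y) mod 7. Record the zeros.
  x = 0: [0↦5, 1↦3, 2↦1, 3↦6, 4↦4, 5↦2, 6↦0]  zeros at y ∈ {6}
  x = 1: [0↦0, 1↦6, 2↦5, 3↦4, 4↦3, 5↦2, 6↦1]  zeros at y ∈ {0}
  x = 2: [0↦2, 1↦2, 2↦2, 3↦2, 4↦2, 5↦2, 6↦2]  zeros at y ∈ ∅
  x = 3: [0↦4, 1↦5, 2↦6, 3↦0, 4↦1, 5↦2, 6↦3]  zeros at y ∈ {3}
  x = 4: [0↦6, 1↦1, 2↦3, 3↦5, 4↦0, 5↦2, 6↦4]  zeros at y ∈ {4}
  x = 5: [0↦1, 1↦4, 2↦0, 3↦3, 4↦6, 5↦2, 6↦5]  zeros at y ∈ {2}
  x = 6: [0↦3, 1↦0, 2↦4, 3↦1, 4↦5, 5↦2, 6↦6]  zeros at y ∈ {1}
Collecting zeros: affine points = {(0, 6), (1, 0), (3, 3), (4, 4), (5, 2), (6, 1)}.
Total count |C(F_7)_aff| = 6.


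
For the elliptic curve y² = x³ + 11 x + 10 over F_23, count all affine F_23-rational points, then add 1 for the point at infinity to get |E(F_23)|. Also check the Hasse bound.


Affine points = {(3, 1), (3, 22), (4, 7), (4, 16), (5, 11), (5, 12), (6, 4), (6, 19), (7, 4), (7, 19), (8, 9), (8, 14), (10, 4), (10, 19), (11, 6), (11, 17), (13, 2), (13, 21), (15, 10), (15, 13), (16, 2), (16, 21), (17, 2), (17, 21), (21, 7), (21, 16)}; affine count = 26; |E(F_23)| = 27.

Discriminant check: Δ ∝ 4a³ + 27b² = 4·11³ + 27·10² = 4·1331 + 27·100 ≡ 20 (mod 23). Nonzero ⇒ E is nonsingular.
For each x ∈ F_23, compute rhs = x³ + 11·x + 10 mod 23, then count y ∈ F_23 with y² ≡ rhs.
  x = 0: rhs = 10, matching y values: none (0 points).
  x = 1: rhs = 22, matching y values: none (0 points).
  x = 2: rhs = 17, matching y values: none (0 points).
  x = 3: rhs = 1, matching y values: 1, 22 (2 points).
  x = 4: rhs = 3, matching y values: 7, 16 (2 points).
  x = 5: rhs = 6, matching y values: 11, 12 (2 points).
  x = 6: rhs = 16, matching y values: 4, 19 (2 points).
  x = 7: rhs = 16, matching y values: 4, 19 (2 points).
  x = 8: rhs = 12, matching y values: 9, 14 (2 points).
  x = 9: rhs = 10, matching y values: none (0 points).
  x = 10: rhs = 16, matching y values: 4, 19 (2 points).
  x = 11: rhs = 13, matching y values: 6, 17 (2 points).
  x = 12: rhs = 7, matching y values: none (0 points).
  x = 13: rhs = 4, matching y values: 2, 21 (2 points).
  x = 14: rhs = 10, matching y values: none (0 points).
  x = 15: rhs = 8, matching y values: 10, 13 (2 points).
  x = 16: rhs = 4, matching y values: 2, 21 (2 points).
  x = 17: rhs = 4, matching y values: 2, 21 (2 points).
  x = 18: rhs = 14, matching y values: none (0 points).
  x = 19: rhs = 17, matching y values: none (0 points).
  x = 20: rhs = 19, matching y values: none (0 points).
  x = 21: rhs = 3, matching y values: 7, 16 (2 points).
  x = 22: rhs = 21, matching y values: none (0 points).
Total affine count: 26.
Full point count |E(F_23)| = 26 + 1 = 27.
Hasse bound: |27 − (23+1)| = |3| = 3 ≤ 2√23 ≈ 9.5917 ✓.


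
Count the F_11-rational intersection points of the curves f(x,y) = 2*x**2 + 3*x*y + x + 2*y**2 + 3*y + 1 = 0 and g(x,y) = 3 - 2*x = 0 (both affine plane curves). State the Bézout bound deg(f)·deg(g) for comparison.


Common zeros: {(7, 1), (7, 9)}; count = 2; Bézout bound = 2.

deg(f) = 2, deg(g) = 1, so Bézout bound = 2.
Scan x ∈ F_11. For each x, list the y ∈ F_11 with f(x, y) ≡ 0 and those with g(x, y) ≡ 0 (mod 11); the common zeros in that column are the intersection.
  x = 0: f ≡ 0 at y ∈ {5, 10}; g ≡ 0 at y ∈ ∅; common: ∅.
  x = 1: f ≡ 0 at y ∈ {9, 10}; g ≡ 0 at y ∈ ∅; common: ∅.
  x = 2: f ≡ 0 at y ∈ {0, 1}; g ≡ 0 at y ∈ ∅; common: ∅.
  x = 3: f ≡ 0 at y ∈ {0, 5}; g ≡ 0 at y ∈ ∅; common: ∅.
  x = 4: f ≡ 0 at y ∈ ∅; g ≡ 0 at y ∈ ∅; common: ∅.
  x = 5: f ≡ 0 at y ∈ ∅; g ≡ 0 at y ∈ ∅; common: ∅.
  x = 6: f ≡ 0 at y ∈ ∅; g ≡ 0 at y ∈ ∅; common: ∅.
  x = 7: f ≡ 0 at y ∈ {1, 9}; g ≡ 0 at y ∈ {0, 1, 2, 3, 4, 5, 6, 7, 8, 9, 10}; common: {1, 9}.
  x = 8: f ≡ 0 at y ∈ ∅; g ≡ 0 at y ∈ ∅; common: ∅.
  x = 9: f ≡ 0 at y ∈ ∅; g ≡ 0 at y ∈ ∅; common: ∅.
  x = 10: f ≡ 0 at y ∈ ∅; g ≡ 0 at y ∈ ∅; common: ∅.
Collecting: common zeros = {(7, 1), (7, 9)}, so the count is 2.
Comparison with the Bézout bound: 2 ≤ 2 = deg(f)·deg(g), as expected for curves with no common component (the bound is attained).


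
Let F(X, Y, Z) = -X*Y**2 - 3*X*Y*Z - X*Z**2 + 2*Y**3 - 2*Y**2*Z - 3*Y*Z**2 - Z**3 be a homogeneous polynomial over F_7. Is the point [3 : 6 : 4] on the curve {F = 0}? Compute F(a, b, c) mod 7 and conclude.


F(3,6,4) ≡ 1 (mod 7); P is NOT on the curve.

Evaluate F(3, 6, 4) term-by-term (mod 7).
  -X*Y**2 ↦ -1·3·36·1 = -108
  -3*X*Y*Z ↦ -3·3·6·4 = -216
  -X*Z**2 ↦ -1·3·1·16 = -48
  2*Y**3 ↦ 2·1·216·1 = 432
  -2*Y**2*Z ↦ -2·1·36·4 = -288
  -3*Y*Z**2 ↦ -3·1·6·16 = -288
  -Z**3 ↦ -1·1·1·64 = -64
Sum: F(3, 6, 4) = (-108) + (-216) + (-48) + (432) + (-288) + (-288) + (-64) = -580.
Reducing mod 7: -580 ≡ 1 (mod 7).
Since F(a, b, c) ≡ 1 ≠ 0 (mod 7), P does NOT lie on the curve.


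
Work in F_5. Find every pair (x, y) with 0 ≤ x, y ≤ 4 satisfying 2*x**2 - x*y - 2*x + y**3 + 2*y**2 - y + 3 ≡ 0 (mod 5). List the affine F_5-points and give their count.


Affine F_5-points: {(0, 1), (0, 3), (0, 4), (1, 2), (3, 0), (3, 4), (4, 1)}; count = 7.

For each of the 25 pairs (x, y) ∈ F_5², evaluate f(x, y) mod 5. Record the zeros.
  x = 0: [0↦3, 1↦0, 2↦2, 3↦0, 4↦0]  zeros at y ∈ {1, 3, 4}
  x = 1: [0↦3, 1↦4, 2↦0, 3↦2, 4↦1]  zeros at y ∈ {2}
  x = 2: [0↦2, 1↦2, 2↦2, 3↦3, 4↦1]  zeros at y ∈ ∅
  x = 3: [0↦0, 1↦4, 2↦3, 3↦3, 4↦0]  zeros at y ∈ {0, 4}
  x = 4: [0↦2, 1↦0, 2↦3, 3↦2, 4↦3]  zeros at y ∈ {1}
Collecting zeros: affine points = {(0, 1), (0, 3), (0, 4), (1, 2), (3, 0), (3, 4), (4, 1)}.
Total count |C(F_5)_aff| = 7.


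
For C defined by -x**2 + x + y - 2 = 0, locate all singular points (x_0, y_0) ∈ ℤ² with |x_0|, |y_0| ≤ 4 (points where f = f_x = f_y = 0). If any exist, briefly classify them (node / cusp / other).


No singular points in the scanned grid; C is smooth there.

Compute partial derivatives:
  f_x = 1 - 2*x.
  f_y = 1.
f_y = 1 is a nonzero constant, so f_y never vanishes: no point (x, y) can satisfy f = f_x = f_y = 0. In particular no (x, y) ∈ {−4, ..., 4}² is singular; the curve is smooth.


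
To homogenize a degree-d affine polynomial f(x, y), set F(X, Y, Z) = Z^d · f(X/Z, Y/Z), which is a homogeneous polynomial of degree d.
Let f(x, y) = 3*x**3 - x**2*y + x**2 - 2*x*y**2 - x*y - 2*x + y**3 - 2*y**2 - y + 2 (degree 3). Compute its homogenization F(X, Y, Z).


F(X, Y, Z) = 3*X**3 - X**2*Y + X**2*Z - 2*X*Y**2 - X*Y*Z - 2*X*Z**2 + Y**3 - 2*Y**2*Z - Y*Z**2 + 2*Z**3

deg(f) = 3.
Substitute x = X/Z, y = Y/Z into f, then multiply by Z^3.
  monomial 3·x^3·y^0 ↦ 3·X^3·Y^0·Z^0.
  monomial -1·x^2·y^1 ↦ -1·X^2·Y^1·Z^0.
  monomial 1·x^2·y^0 ↦ 1·X^2·Y^0·Z^1.
  monomial -2·x^1·y^2 ↦ -2·X^1·Y^2·Z^0.
  monomial -1·x^1·y^1 ↦ -1·X^1·Y^1·Z^1.
  monomial -2·x^1·y^0 ↦ -2·X^1·Y^0·Z^2.
  monomial 1·x^0·y^3 ↦ 1·X^0·Y^3·Z^0.
  monomial -2·x^0·y^2 ↦ -2·X^0·Y^2·Z^1.
  monomial -1·x^0·y^1 ↦ -1·X^0·Y^1·Z^2.
  monomial 2·x^0·y^0 ↦ 2·X^0·Y^0·Z^3.
Collecting: F(X, Y, Z) = 3*X**3 - X**2*Y + X**2*Z - 2*X*Y**2 - X*Y*Z - 2*X*Z**2 + Y**3 - 2*Y**2*Z - Y*Z**2 + 2*Z**3.


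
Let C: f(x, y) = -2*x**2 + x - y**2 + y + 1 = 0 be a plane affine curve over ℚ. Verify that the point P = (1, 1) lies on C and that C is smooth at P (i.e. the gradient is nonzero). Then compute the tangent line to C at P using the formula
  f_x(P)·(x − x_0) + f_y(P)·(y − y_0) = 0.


Tangent line at P: -3*x - y + 4 = 0.

Step 1: f(1, 1) = 0, so P lies on C.
Step 2: partial derivatives
  f_x(x, y) = 1 - 4*x, f_y(x, y) = 1 - 2*y.
  f_x(P) = -3, f_y(P) = -1 (gradient nonzero, so P is smooth).
Step 3: tangent line at P: -3·(x − 1) + -1·(y − 1) = 0.
Expanding: -3*x - y + 4 = 0.


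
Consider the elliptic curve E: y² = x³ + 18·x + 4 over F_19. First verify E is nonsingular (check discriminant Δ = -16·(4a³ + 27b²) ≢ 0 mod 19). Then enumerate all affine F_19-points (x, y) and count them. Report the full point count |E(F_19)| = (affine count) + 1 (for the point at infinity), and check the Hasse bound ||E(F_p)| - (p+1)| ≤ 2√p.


Affine points = {(0, 2), (0, 17), (1, 2), (1, 17), (3, 3), (3, 16), (4, 8), (4, 11), (6, 9), (6, 10), (7, 6), (7, 13), (10, 5), (10, 14), (14, 6), (14, 13), (15, 1), (15, 18), (17, 6), (17, 13), (18, 2), (18, 17)}; affine count = 22; |E(F_19)| = 23.

Discriminant check: Δ ∝ 4a³ + 27b² = 4·18³ + 27·4² = 4·5832 + 27·16 ≡ 10 (mod 19). Nonzero ⇒ E is nonsingular.
For each x ∈ F_19, compute rhs = x³ + 18·x + 4 mod 19, then count y ∈ F_19 with y² ≡ rhs.
  x = 0: rhs = 4, matching y values: 2, 17 (2 points).
  x = 1: rhs = 4, matching y values: 2, 17 (2 points).
  x = 2: rhs = 10, matching y values: none (0 points).
  x = 3: rhs = 9, matching y values: 3, 16 (2 points).
  x = 4: rhs = 7, matching y values: 8, 11 (2 points).
  x = 5: rhs = 10, matching y values: none (0 points).
  x = 6: rhs = 5, matching y values: 9, 10 (2 points).
  x = 7: rhs = 17, matching y values: 6, 13 (2 points).
  x = 8: rhs = 14, matching y values: none (0 points).
  x = 9: rhs = 2, matching y values: none (0 points).
  x = 10: rhs = 6, matching y values: 5, 14 (2 points).
  x = 11: rhs = 13, matching y values: none (0 points).
  x = 12: rhs = 10, matching y values: none (0 points).
  x = 13: rhs = 3, matching y values: none (0 points).
  x = 14: rhs = 17, matching y values: 6, 13 (2 points).
  x = 15: rhs = 1, matching y values: 1, 18 (2 points).
  x = 16: rhs = 18, matching y values: none (0 points).
  x = 17: rhs = 17, matching y values: 6, 13 (2 points).
  x = 18: rhs = 4, matching y values: 2, 17 (2 points).
Total affine count: 22.
Full point count |E(F_19)| = 22 + 1 = 23.
Hasse bound: |23 − (19+1)| = |3| = 3 ≤ 2√19 ≈ 8.7178 ✓.


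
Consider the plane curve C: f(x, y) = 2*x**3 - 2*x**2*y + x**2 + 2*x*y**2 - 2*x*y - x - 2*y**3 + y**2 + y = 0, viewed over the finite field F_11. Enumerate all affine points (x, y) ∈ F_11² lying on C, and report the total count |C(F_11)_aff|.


Affine F_11-points: {(0, 0), (0, 1), (0, 5), (1, 1), (2, 2), (3, 3), (4, 4), (5, 1), (5, 5), (6, 0), (6, 6), (7, 2), (7, 4), (7, 7), (8, 8), (9, 2), (9, 4), (9, 9), (10, 0), (10, 6), (10, 10)}; count = 21.

For each of the 121 pairs (x, y) ∈ F_11², evaluate f(x, y) mod 11. Record the zeros.
  x = 0: [0↦0, 1↦0, 2↦1, 3↦2, 4↦2, 5↦0, 6↦6, 7↦8, 8↦5, 9↦7, 10↦2]  zeros at y ∈ {0, 1, 5}
  x = 1: [0↦2, 1↦0, 2↦3, 3↦10, 4↦9, 5↦10, 6↦1, 7↦3, 8↦4, 9↦3, 10↦10]  zeros at y ∈ {1}
  x = 2: [0↦7, 1↦10, 2↦0, 3↦9, 4↦3, 5↦3, 6↦8, 7↦6, 8↦7, 9↦10, 10↦3]  zeros at y ∈ {2}
  x = 3: [0↦5, 1↦9, 2↦4, 3↦0, 4↦7, 5↦2, 6↦6, 7↦7, 8↦4, 9↦7, 10↦4]  zeros at y ∈ {3}
  x = 4: [0↦8, 1↦9, 2↦5, 3↦6, 4↦0, 5↦8, 6↦7, 7↦7, 8↦7, 9↦6, 10↦3]  zeros at y ∈ {4}
  x = 5: [0↦6, 1↦0, 2↦4, 3↦6, 4↦5, 5↦0, 6↦1, 7↦7, 8↦6, 9↦8, 10↦1]  zeros at y ∈ {1, 5}
  x = 6: [0↦0, 1↦5, 2↦2, 3↦1, 4↦1, 5↦1, 6↦0, 7↦8, 8↦2, 9↦3, 10↦10]  zeros at y ∈ {0, 6}
  x = 7: [0↦2, 1↦3, 2↦0, 3↦3, 4↦0, 5↦1, 6↦5, 7↦0, 8↦7, 9↦3, 10↦9]  zeros at y ∈ {2, 4, 7}
  x = 8: [0↦2, 1↦6, 2↦10, 3↦2, 4↦3, 5↦1, 6↦6, 7↦6, 8↦0, 9↦9, 10↦10]  zeros at y ∈ {8}
  x = 9: [0↦1, 1↦4, 2↦0, 3↦10, 4↦0, 5↦2, 6↦4, 7↦5, 8↦4, 9↦0, 10↦3]  zeros at y ∈ {2, 4, 9}
  x = 10: [0↦0, 1↦9, 2↦4, 3↦6, 4↦3, 5↦5, 6↦0, 7↦9, 8↦9, 9↦10, 10↦0]  zeros at y ∈ {0, 6, 10}
Collecting zeros: affine points = {(0, 0), (0, 1), (0, 5), (1, 1), (2, 2), (3, 3), (4, 4), (5, 1), (5, 5), (6, 0), (6, 6), (7, 2), (7, 4), (7, 7), (8, 8), (9, 2), (9, 4), (9, 9), (10, 0), (10, 6), (10, 10)}.
Total count |C(F_11)_aff| = 21.
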